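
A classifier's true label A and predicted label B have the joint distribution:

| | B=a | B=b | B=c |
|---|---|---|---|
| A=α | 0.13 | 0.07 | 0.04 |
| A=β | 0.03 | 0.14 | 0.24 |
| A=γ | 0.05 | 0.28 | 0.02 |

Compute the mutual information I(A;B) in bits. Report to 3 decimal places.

0.327 bits

Marginals: p(A) = (0.2400, 0.4100, 0.3500), p(B) = (0.2100, 0.4900, 0.3000).
I(A;B) = Σ p(x,y)·log₂[p(x,y)/(p(x)p(y))].
  (α,a): 0.13·log₂(2.5794) = 0.1777
  (α,b): 0.07·log₂(0.5952) = -0.0524
  (α,c): 0.04·log₂(0.5556) = -0.0339
  (β,a): 0.03·log₂(0.3484) = -0.0456
  (β,b): 0.14·log₂(0.6969) = -0.0729
  (β,c): 0.24·log₂(1.9512) = 0.2315
  (γ,a): 0.05·log₂(0.6803) = -0.0278
  (γ,b): 0.28·log₂(1.6327) = 0.1980
  (γ,c): 0.02·log₂(0.1905) = -0.0478
Sum = 0.327 bits.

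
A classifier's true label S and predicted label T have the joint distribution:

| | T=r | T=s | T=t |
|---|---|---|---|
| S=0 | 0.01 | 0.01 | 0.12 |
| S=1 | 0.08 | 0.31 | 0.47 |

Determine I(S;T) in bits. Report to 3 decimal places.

Marginals: p(S) = (0.1400, 0.8600), p(T) = (0.0900, 0.3200, 0.5900).
I(S;T) = Σ p(x,y)·log₂[p(x,y)/(p(x)p(y))].
  (0,r): 0.01·log₂(0.7937) = -0.0033
  (0,s): 0.01·log₂(0.2232) = -0.0216
  (0,t): 0.12·log₂(1.4528) = 0.0647
  (1,r): 0.08·log₂(1.0336) = 0.0038
  (1,s): 0.31·log₂(1.1265) = 0.0533
  (1,t): 0.47·log₂(0.9263) = -0.0519
Sum = 0.045 bits.

0.045 bits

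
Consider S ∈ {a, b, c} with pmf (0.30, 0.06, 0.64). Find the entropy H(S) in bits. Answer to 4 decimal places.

H(S) = −Σ p·log₂ p.
  −(0.30)·log₂(0.30) = 0.52109
  −(0.06)·log₂(0.06) = 0.24353
  −(0.64)·log₂(0.64) = 0.41207
Sum: 0.52109 + 0.24353 + 0.41207 = 1.1767 bits.

1.1767 bits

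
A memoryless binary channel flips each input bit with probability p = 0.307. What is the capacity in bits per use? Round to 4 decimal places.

Binary symmetric channel: C = 1 − h₂(ε) where h₂ is the binary entropy function.
h₂(0.307) = −0.307·log₂0.307 − 0.693·log₂0.693 = 0.8897.
C = 1 − 0.8897 = 0.1103 bits per channel use.

0.1103 bits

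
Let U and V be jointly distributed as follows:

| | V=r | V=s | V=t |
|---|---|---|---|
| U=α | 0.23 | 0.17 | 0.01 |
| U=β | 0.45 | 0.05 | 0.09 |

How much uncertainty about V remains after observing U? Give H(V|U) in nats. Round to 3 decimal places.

Chain rule: H(V|U) = H(U,V) − H(U).
Marginals: p(U) = (0.4100, 0.5900), p(V) = (0.6800, 0.2200, 0.1000).
H(U,V) = 1.4111 nats; H(U) = 0.6769 nats.
H(V|U) = 1.4111 − 0.6769 = 0.734 nats.

0.734 nats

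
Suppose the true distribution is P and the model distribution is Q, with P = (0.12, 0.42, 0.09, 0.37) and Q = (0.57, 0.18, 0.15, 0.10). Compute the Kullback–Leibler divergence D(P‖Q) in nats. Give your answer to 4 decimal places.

D(P‖Q) = Σ p·ln(p/q).
  0.12·ln(0.12/0.57) = -0.18698
  0.42·ln(0.42/0.18) = 0.35587
  0.09·ln(0.09/0.15) = -0.04597
  0.37·ln(0.37/0.10) = 0.48408
D(P‖Q) = 0.6070 nats.

0.6070 nats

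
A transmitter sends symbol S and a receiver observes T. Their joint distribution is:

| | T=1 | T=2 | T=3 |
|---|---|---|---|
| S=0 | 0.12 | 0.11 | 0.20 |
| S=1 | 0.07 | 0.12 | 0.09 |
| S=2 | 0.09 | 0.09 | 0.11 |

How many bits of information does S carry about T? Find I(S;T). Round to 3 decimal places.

0.019 bits

Marginals: p(S) = (0.4300, 0.2800, 0.2900), p(T) = (0.2800, 0.3200, 0.4000).
I(S;T) = Σ p(x,y)·log₂[p(x,y)/(p(x)p(y))].
  (0,1): 0.12·log₂(0.9967) = -0.0006
  (0,2): 0.11·log₂(0.7994) = -0.0355
  (0,3): 0.20·log₂(1.1628) = 0.0435
  (1,1): 0.07·log₂(0.8929) = -0.0114
  (1,2): 0.12·log₂(1.3393) = 0.0506
  (1,3): 0.09·log₂(0.8036) = -0.0284
  (2,1): 0.09·log₂(1.1084) = 0.0134
  (2,2): 0.09·log₂(0.9698) = -0.0040
  (2,3): 0.11·log₂(0.9483) = -0.0084
Sum = 0.019 bits.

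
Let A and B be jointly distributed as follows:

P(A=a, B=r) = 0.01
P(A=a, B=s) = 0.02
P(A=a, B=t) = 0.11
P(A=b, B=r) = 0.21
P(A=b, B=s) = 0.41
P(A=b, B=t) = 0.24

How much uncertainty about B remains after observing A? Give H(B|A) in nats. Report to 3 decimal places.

0.998 nats

Chain rule: H(B|A) = H(A,B) − H(A).
Marginals: p(A) = (0.1400, 0.8600), p(B) = (0.2200, 0.4300, 0.3500).
H(A,B) = 1.4029 nats; H(A) = 0.4050 nats.
H(B|A) = 1.4029 − 0.4050 = 0.998 nats.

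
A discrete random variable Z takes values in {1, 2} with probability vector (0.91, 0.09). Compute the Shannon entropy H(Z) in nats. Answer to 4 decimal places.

H(Z) = −Σ p·ln p.
  −(0.91)·ln(0.91) = 0.08582
  −(0.09)·ln(0.09) = 0.21672
Sum: 0.08582 + 0.21672 = 0.3025 nats.

0.3025 nats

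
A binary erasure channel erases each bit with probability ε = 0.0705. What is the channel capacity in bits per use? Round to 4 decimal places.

Binary erasure channel: capacity C = 1 − ε.
C = 1 − 0.0705 = 0.9295 bits per channel use.

0.9295 bits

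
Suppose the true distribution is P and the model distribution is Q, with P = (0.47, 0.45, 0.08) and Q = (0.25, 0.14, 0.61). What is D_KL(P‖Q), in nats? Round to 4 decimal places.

D(P‖Q) = Σ p·ln(p/q).
  0.47·ln(0.47/0.25) = 0.29670
  0.45·ln(0.45/0.14) = 0.52542
  0.08·ln(0.08/0.61) = -0.16251
D(P‖Q) = 0.6596 nats.

0.6596 nats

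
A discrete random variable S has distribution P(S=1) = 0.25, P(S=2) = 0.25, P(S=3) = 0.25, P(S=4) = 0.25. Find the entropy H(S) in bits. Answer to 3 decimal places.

2.000 bits

H(S) = −Σ p·log₂ p.
  −(0.25)·log₂(0.25) = 0.5000
  −(0.25)·log₂(0.25) = 0.5000
  −(0.25)·log₂(0.25) = 0.5000
  −(0.25)·log₂(0.25) = 0.5000
Sum: 0.5000 + 0.5000 + 0.5000 + 0.5000 = 2.000 bits.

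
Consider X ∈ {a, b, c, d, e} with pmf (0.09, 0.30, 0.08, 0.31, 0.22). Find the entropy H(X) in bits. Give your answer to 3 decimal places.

2.130 bits

H(X) = −Σ p·log₂ p.
  −(0.09)·log₂(0.09) = 0.3127
  −(0.30)·log₂(0.30) = 0.5211
  −(0.08)·log₂(0.08) = 0.2915
  −(0.31)·log₂(0.31) = 0.5238
  −(0.22)·log₂(0.22) = 0.4806
Sum: 0.3127 + 0.5211 + 0.2915 + 0.5238 + 0.4806 = 2.130 bits.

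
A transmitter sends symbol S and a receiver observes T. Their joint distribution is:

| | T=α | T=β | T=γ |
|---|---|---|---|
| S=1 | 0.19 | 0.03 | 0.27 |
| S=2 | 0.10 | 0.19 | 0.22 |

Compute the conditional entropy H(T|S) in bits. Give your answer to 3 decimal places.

Chain rule: H(T|S) = H(S,T) − H(S).
Marginals: p(S) = (0.4900, 0.5100), p(T) = (0.2900, 0.2200, 0.4900).
H(S,T) = 2.3850 bits; H(S) = 0.9997 bits.
H(T|S) = 2.3850 − 0.9997 = 1.385 bits.

1.385 bits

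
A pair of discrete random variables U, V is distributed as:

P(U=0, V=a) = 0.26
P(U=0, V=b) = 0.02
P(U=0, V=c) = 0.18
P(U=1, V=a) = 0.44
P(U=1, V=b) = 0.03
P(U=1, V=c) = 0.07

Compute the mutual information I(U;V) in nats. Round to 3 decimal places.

Marginals: p(U) = (0.4600, 0.5400), p(V) = (0.7000, 0.0500, 0.2500).
I(U;V) = H(U) + H(V) − H(U,V).
H(U) = 0.6899, H(V) = 0.7460, H(U,V) = 1.3897.
I(U;V) = 0.6899 + 0.7460 − 1.3897 = 0.046 nats.

0.046 nats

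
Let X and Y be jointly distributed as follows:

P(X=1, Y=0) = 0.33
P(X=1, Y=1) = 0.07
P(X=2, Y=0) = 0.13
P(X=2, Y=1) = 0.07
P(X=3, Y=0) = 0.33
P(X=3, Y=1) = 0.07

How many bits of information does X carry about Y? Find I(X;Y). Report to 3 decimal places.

Marginals: p(X) = (0.4000, 0.2000, 0.4000), p(Y) = (0.7900, 0.2100).
I(X;Y) = H(X) + H(Y) − H(X,Y).
H(X) = 1.5219, H(Y) = 0.7415, H(X,Y) = 2.2440.
I(X;Y) = 1.5219 + 0.7415 − 2.2440 = 0.019 bits.

0.019 bits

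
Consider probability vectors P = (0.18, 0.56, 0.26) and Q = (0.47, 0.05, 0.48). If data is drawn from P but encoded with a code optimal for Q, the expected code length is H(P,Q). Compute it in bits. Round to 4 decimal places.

H(P,Q) = −Σ p·log₂ q.
  −0.18·log₂(0.47) = 0.19607
  −0.56·log₂(0.05) = 2.42028
  −0.26·log₂(0.48) = 0.27531
H(P,Q) = 2.8917 bits.

2.8917 bits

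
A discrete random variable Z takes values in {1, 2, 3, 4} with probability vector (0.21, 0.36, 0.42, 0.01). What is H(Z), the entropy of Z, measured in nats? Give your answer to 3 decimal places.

1.106 nats

H(Z) = −Σ p·ln p.
  −(0.21)·ln(0.21) = 0.3277
  −(0.36)·ln(0.36) = 0.3678
  −(0.42)·ln(0.42) = 0.3644
  −(0.01)·ln(0.01) = 0.0461
Sum: 0.3277 + 0.3678 + 0.3644 + 0.0461 = 1.106 nats.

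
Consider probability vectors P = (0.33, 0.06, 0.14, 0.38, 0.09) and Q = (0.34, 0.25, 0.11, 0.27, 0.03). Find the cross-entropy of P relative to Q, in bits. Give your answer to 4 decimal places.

2.2525 bits

H(P,Q) = −Σ p·log₂ q.
  −0.33·log₂(0.34) = 0.51361
  −0.06·log₂(0.25) = 0.12000
  −0.14·log₂(0.11) = 0.44582
  −0.38·log₂(0.27) = 0.71781
  −0.09·log₂(0.03) = 0.45530
H(P,Q) = 2.2525 bits.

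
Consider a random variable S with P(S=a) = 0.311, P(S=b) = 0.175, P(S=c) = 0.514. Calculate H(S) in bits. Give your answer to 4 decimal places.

1.4576 bits

H(S) = −Σ p·log₂ p.
  −(0.311)·log₂(0.311) = 0.52404
  −(0.175)·log₂(0.175) = 0.44005
  −(0.514)·log₂(0.514) = 0.49352
Sum: 0.52404 + 0.44005 + 0.49352 = 1.4576 bits.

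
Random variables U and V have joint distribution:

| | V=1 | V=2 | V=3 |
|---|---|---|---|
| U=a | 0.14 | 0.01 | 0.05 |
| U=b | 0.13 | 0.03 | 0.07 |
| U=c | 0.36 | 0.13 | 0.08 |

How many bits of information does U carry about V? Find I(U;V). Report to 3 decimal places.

Marginals: p(U) = (0.2000, 0.2300, 0.5700), p(V) = (0.6300, 0.1700, 0.2000).
I(U;V) = H(U) + H(V) − H(U,V).
H(U) = 1.4143, H(V) = 1.3189, H(U,V) = 2.6874.
I(U;V) = 1.4143 + 1.3189 − 2.6874 = 0.046 bits.

0.046 bits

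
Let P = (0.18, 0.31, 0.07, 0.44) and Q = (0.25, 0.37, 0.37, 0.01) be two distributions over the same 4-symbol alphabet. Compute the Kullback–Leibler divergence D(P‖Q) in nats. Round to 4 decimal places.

D(P‖Q) = Σ p·ln(p/q).
  0.18·ln(0.18/0.25) = -0.05913
  0.31·ln(0.31/0.37) = -0.05485
  0.07·ln(0.07/0.37) = -0.11655
  0.44·ln(0.44/0.01) = 1.66504
D(P‖Q) = 1.4345 nats.

1.4345 nats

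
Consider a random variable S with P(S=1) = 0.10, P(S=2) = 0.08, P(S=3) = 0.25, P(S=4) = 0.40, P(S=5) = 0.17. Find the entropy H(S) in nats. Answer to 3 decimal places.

H(S) = −Σ p·ln p.
  −(0.10)·ln(0.10) = 0.2303
  −(0.08)·ln(0.08) = 0.2021
  −(0.25)·ln(0.25) = 0.3466
  −(0.40)·ln(0.40) = 0.3665
  −(0.17)·ln(0.17) = 0.3012
Sum: 0.2303 + 0.2021 + 0.3466 + 0.3665 + 0.3012 = 1.447 nats.

1.447 nats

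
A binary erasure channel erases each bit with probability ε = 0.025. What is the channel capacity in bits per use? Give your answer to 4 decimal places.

0.9750 bits

Binary erasure channel: capacity C = 1 − ε.
C = 1 − 0.025 = 0.9750 bits per channel use.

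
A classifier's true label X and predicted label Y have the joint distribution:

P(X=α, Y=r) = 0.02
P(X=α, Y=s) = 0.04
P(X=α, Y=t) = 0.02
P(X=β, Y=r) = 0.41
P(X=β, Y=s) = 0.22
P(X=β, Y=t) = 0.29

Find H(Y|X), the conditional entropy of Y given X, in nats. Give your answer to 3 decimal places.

Chain rule: H(Y|X) = H(X,Y) − H(X).
Marginals: p(X) = (0.0800, 0.9200), p(Y) = (0.4300, 0.2600, 0.3100).
H(X,Y) = 1.3429 nats; H(X) = 0.2788 nats.
H(Y|X) = 1.3429 − 0.2788 = 1.064 nats.

1.064 nats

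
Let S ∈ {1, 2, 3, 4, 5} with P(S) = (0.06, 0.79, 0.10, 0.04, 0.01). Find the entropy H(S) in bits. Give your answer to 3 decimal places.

H(S) = −Σ p·log₂ p.
  −(0.06)·log₂(0.06) = 0.2435
  −(0.79)·log₂(0.79) = 0.2687
  −(0.10)·log₂(0.10) = 0.3322
  −(0.04)·log₂(0.04) = 0.1858
  −(0.01)·log₂(0.01) = 0.0664
Sum: 0.2435 + 0.2687 + 0.3322 + 0.1858 + 0.0664 = 1.097 bits.

1.097 bits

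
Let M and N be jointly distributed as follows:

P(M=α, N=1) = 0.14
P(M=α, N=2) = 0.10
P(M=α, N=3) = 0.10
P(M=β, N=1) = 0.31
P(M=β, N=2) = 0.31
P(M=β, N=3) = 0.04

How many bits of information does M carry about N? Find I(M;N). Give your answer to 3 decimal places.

Marginals: p(M) = (0.3400, 0.6600), p(N) = (0.4500, 0.4100, 0.1400).
I(M;N) = Σ p(x,y)·log₂[p(x,y)/(p(x)p(y))].
  (α,1): 0.14·log₂(0.9150) = -0.0179
  (α,2): 0.10·log₂(0.7174) = -0.0479
  (α,3): 0.10·log₂(2.1008) = 0.1071
  (β,1): 0.31·log₂(1.0438) = 0.0192
  (β,2): 0.31·log₂(1.1456) = 0.0608
  (β,3): 0.04·log₂(0.4329) = -0.0483
Sum = 0.073 bits.

0.073 bits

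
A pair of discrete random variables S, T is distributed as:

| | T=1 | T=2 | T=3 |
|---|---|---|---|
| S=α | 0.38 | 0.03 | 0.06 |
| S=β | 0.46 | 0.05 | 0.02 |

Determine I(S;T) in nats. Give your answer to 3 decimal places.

0.015 nats

Marginals: p(S) = (0.4700, 0.5300), p(T) = (0.8400, 0.0800, 0.0800).
I(S;T) = Σ p(x,y)·ln[p(x,y)/(p(x)p(y))].
  (α,1): 0.38·ln(0.9625) = -0.0145
  (α,2): 0.03·ln(0.7979) = -0.0068
  (α,3): 0.06·ln(1.5957) = 0.0280
  (β,1): 0.46·ln(1.0332) = 0.0150
  (β,2): 0.05·ln(1.1792) = 0.0082
  (β,3): 0.02·ln(0.4717) = -0.0150
Sum = 0.015 nats.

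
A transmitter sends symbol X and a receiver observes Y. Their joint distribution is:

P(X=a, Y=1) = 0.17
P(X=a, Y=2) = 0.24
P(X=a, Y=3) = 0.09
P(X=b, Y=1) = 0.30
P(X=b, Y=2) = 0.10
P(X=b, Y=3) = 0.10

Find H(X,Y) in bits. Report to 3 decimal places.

2.427 bits

H(X,Y) = −Σ p(x,y)·log₂ p(x,y) over all 6 cells.
  cell (a,1): −0.17·log₂0.17 = 0.4346
  cell (a,2): −0.24·log₂0.24 = 0.4941
  cell (a,3): −0.09·log₂0.09 = 0.3127
  cell (b,1): −0.30·log₂0.30 = 0.5211
  cell (b,2): −0.10·log₂0.10 = 0.3322
  cell (b,3): −0.10·log₂0.10 = 0.3322
Sum = 2.427 bits.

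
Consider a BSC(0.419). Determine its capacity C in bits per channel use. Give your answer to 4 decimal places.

0.0190 bits

Binary symmetric channel: C = 1 − h₂(ε) where h₂ is the binary entropy function.
h₂(0.419) = −0.419·log₂0.419 − 0.581·log₂0.581 = 0.9810.
C = 1 − 0.9810 = 0.0190 bits per channel use.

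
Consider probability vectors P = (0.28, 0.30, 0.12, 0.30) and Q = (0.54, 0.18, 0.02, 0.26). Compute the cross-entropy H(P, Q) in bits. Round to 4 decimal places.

H(P,Q) = −Σ p·log₂ q.
  −0.28·log₂(0.54) = 0.24891
  −0.30·log₂(0.18) = 0.74218
  −0.12·log₂(0.02) = 0.67726
  −0.30·log₂(0.26) = 0.58302
H(P,Q) = 2.2514 bits.

2.2514 bits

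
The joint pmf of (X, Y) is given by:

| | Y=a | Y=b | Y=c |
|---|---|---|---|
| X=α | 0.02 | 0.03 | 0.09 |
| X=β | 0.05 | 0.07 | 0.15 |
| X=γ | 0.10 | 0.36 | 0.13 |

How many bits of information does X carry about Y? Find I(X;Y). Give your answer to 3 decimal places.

Marginals: p(X) = (0.1400, 0.2700, 0.5900), p(Y) = (0.1700, 0.4600, 0.3700).
I(X;Y) = H(X) + H(Y) − H(X,Y).
H(X) = 1.3562, H(Y) = 1.4807, H(X,Y) = 2.7179.
I(X;Y) = 1.3562 + 1.4807 − 2.7179 = 0.119 bits.

0.119 bits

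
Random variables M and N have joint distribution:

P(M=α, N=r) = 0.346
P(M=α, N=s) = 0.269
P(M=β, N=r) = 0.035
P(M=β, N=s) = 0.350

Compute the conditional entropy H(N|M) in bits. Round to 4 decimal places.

Chain rule: H(N|M) = H(M,N) − H(M).
Marginals: p(M) = (0.6150, 0.3850), p(N) = (0.3810, 0.6190).
H(M,N) = 1.7387 bits; H(M) = 0.9615 bits.
H(N|M) = 1.7387 − 0.9615 = 0.7772 bits.

0.7772 bits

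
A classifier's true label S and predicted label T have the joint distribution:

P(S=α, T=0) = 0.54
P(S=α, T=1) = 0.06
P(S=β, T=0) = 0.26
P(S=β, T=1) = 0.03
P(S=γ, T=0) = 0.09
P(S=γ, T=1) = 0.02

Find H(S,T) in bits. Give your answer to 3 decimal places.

H(S,T) = −Σ p(x,y)·log₂ p(x,y) over all 6 cells.
  cell (α,0): −0.54·log₂0.54 = 0.4800
  cell (α,1): −0.06·log₂0.06 = 0.2435
  cell (β,0): −0.26·log₂0.26 = 0.5053
  cell (β,1): −0.03·log₂0.03 = 0.1518
  cell (γ,0): −0.09·log₂0.09 = 0.3127
  cell (γ,1): −0.02·log₂0.02 = 0.1129
Sum = 1.806 bits.

1.806 bits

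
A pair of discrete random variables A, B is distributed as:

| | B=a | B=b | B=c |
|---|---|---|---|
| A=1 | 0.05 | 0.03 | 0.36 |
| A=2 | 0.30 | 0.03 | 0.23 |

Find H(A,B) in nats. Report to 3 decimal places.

1.427 nats

H(A,B) = −Σ p(x,y)·ln p(x,y) over all 6 cells.
  cell (1,a): −0.05·ln0.05 = 0.1498
  cell (1,b): −0.03·ln0.03 = 0.1052
  cell (1,c): −0.36·ln0.36 = 0.3678
  cell (2,a): −0.30·ln0.30 = 0.3612
  cell (2,b): −0.03·ln0.03 = 0.1052
  cell (2,c): −0.23·ln0.23 = 0.3380
Sum = 1.427 nats.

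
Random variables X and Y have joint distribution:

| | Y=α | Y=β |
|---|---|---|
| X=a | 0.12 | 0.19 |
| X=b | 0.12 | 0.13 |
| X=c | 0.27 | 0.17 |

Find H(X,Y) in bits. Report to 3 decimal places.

2.517 bits

H(X,Y) = −Σ p(x,y)·log₂ p(x,y) over all 6 cells.
  cell (a,α): −0.12·log₂0.12 = 0.3671
  cell (a,β): −0.19·log₂0.19 = 0.4552
  cell (b,α): −0.12·log₂0.12 = 0.3671
  cell (b,β): −0.13·log₂0.13 = 0.3826
  cell (c,α): −0.27·log₂0.27 = 0.5100
  cell (c,β): −0.17·log₂0.17 = 0.4346
Sum = 2.517 bits.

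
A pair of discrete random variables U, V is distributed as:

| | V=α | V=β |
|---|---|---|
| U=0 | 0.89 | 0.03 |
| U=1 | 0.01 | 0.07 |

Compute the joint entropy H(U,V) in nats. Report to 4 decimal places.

H(U,V) = −Σ p(x,y)·ln p(x,y) over all 4 cells.
  cell (0,α): −0.89·ln0.89 = 0.10372
  cell (0,β): −0.03·ln0.03 = 0.10520
  cell (1,α): −0.01·ln0.01 = 0.04605
  cell (1,β): −0.07·ln0.07 = 0.18615
Sum = 0.4411 nats.

0.4411 nats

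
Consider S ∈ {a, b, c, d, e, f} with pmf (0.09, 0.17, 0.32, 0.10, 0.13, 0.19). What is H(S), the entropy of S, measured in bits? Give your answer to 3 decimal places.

2.443 bits

H(S) = −Σ p·log₂ p.
  −(0.09)·log₂(0.09) = 0.3127
  −(0.17)·log₂(0.17) = 0.4346
  −(0.32)·log₂(0.32) = 0.5260
  −(0.10)·log₂(0.10) = 0.3322
  −(0.13)·log₂(0.13) = 0.3826
  −(0.19)·log₂(0.19) = 0.4552
Sum: 0.3127 + 0.4346 + 0.5260 + 0.3322 + 0.3826 + 0.4552 = 2.443 bits.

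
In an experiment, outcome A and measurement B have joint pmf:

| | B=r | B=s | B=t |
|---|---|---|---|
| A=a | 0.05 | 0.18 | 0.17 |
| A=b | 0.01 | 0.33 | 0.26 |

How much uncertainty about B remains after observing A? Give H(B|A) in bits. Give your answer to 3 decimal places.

Marginals: p(A) = (0.4000, 0.6000), p(B) = (0.0600, 0.5100, 0.4300).
H(B|A) = Σ p(A) · H(B|A=·).
  A=a: p=0.4000, H(B|A=a) = 1.4180
  A=b: p=0.6000, H(B|A=b) = 1.0956
Weighted sum = 1.225 bits.

1.225 bits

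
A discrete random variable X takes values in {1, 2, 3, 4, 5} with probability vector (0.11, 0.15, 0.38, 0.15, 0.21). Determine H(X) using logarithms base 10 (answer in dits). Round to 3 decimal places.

H(X) = −Σ p·log₁₀ p.
  −(0.11)·log₁₀(0.11) = 0.1054
  −(0.15)·log₁₀(0.15) = 0.1236
  −(0.38)·log₁₀(0.38) = 0.1597
  −(0.15)·log₁₀(0.15) = 0.1236
  −(0.21)·log₁₀(0.21) = 0.1423
Sum: 0.1054 + 0.1236 + 0.1597 + 0.1236 + 0.1423 = 0.655 dits.

0.655 dits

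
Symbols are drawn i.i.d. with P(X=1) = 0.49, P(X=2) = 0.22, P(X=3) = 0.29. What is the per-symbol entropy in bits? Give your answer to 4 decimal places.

1.5028 bits

H(X) = −Σ p·log₂ p.
  −(0.49)·log₂(0.49) = 0.50428
  −(0.22)·log₂(0.22) = 0.48057
  −(0.29)·log₂(0.29) = 0.51790
Sum: 0.50428 + 0.48057 + 0.51790 = 1.5028 bits.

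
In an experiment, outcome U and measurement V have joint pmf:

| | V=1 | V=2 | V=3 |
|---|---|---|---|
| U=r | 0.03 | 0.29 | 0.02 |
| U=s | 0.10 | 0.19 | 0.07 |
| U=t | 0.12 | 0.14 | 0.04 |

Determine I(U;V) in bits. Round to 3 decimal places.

0.103 bits

Marginals: p(U) = (0.3400, 0.3600, 0.3000), p(V) = (0.2500, 0.6200, 0.1300).
I(U;V) = Σ p(x,y)·log₂[p(x,y)/(p(x)p(y))].
  (r,1): 0.03·log₂(0.3529) = -0.0451
  (r,2): 0.29·log₂(1.3757) = 0.1335
  (r,3): 0.02·log₂(0.4525) = -0.0229
  (s,1): 0.10·log₂(1.1111) = 0.0152
  (s,2): 0.19·log₂(0.8513) = -0.0441
  (s,3): 0.07·log₂(1.4957) = 0.0407
  (t,1): 0.12·log₂(1.6000) = 0.0814
  (t,2): 0.14·log₂(0.7527) = -0.0574
  (t,3): 0.04·log₂(1.0256) = 0.0015
Sum = 0.103 bits.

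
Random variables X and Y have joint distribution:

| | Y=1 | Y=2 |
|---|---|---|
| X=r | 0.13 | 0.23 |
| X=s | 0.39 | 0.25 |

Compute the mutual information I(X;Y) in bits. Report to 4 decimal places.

Marginals: p(X) = (0.3600, 0.6400), p(Y) = (0.5200, 0.4800).
I(X;Y) = H(X) + H(Y) − H(X,Y).
H(X) = 0.9427, H(Y) = 0.9988, H(X,Y) = 1.9001.
I(X;Y) = 0.9427 + 0.9988 − 1.9001 = 0.0414 bits.

0.0414 bits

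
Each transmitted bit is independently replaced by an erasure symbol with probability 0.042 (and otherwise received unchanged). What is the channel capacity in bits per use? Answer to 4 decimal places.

0.9580 bits

Binary erasure channel: capacity C = 1 − ε.
C = 1 − 0.042 = 0.9580 bits per channel use.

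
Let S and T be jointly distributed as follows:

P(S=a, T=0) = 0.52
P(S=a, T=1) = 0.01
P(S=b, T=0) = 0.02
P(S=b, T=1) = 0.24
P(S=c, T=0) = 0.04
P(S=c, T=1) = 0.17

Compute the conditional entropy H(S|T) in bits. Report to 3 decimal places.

0.803 bits

Marginals: p(S) = (0.5300, 0.2600, 0.2100), p(T) = (0.5800, 0.4200).
H(S|T) = Σ p(T) · H(S|T=·).
  T=0: p=0.5800, H(S|T=0) = 0.5748
  T=1: p=0.4200, H(S|T=1) = 1.1179
Weighted sum = 0.803 bits.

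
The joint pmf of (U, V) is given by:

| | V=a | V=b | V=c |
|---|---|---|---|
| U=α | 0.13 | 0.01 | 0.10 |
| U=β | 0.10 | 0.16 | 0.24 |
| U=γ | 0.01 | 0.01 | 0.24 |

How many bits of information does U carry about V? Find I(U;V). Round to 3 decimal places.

0.237 bits

Marginals: p(U) = (0.2400, 0.5000, 0.2600), p(V) = (0.2400, 0.1800, 0.5800).
I(U;V) = Σ p(x,y)·log₂[p(x,y)/(p(x)p(y))].
  (α,a): 0.13·log₂(2.2569) = 0.1527
  (α,b): 0.01·log₂(0.2315) = -0.0211
  (α,c): 0.10·log₂(0.7184) = -0.0477
  (β,a): 0.10·log₂(0.8333) = -0.0263
  (β,b): 0.16·log₂(1.7778) = 0.1328
  (β,c): 0.24·log₂(0.8276) = -0.0655
  (γ,a): 0.01·log₂(0.1603) = -0.0264
  (γ,b): 0.01·log₂(0.2137) = -0.0223
  (γ,c): 0.24·log₂(1.5915) = 0.1609
Sum = 0.237 bits.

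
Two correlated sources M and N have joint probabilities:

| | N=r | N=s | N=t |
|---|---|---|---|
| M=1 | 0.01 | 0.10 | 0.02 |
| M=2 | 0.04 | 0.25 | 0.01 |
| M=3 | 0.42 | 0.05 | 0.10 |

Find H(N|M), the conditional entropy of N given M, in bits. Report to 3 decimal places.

0.972 bits

Marginals: p(M) = (0.1300, 0.3000, 0.5700), p(N) = (0.4700, 0.4000, 0.1300).
H(N|M) = Σ p(M) · H(N|M=·).
  M=1: p=0.1300, H(N|M=1) = 0.9913
  M=2: p=0.3000, H(N|M=2) = 0.7703
  M=3: p=0.5700, H(N|M=3) = 1.0731
Weighted sum = 0.972 bits.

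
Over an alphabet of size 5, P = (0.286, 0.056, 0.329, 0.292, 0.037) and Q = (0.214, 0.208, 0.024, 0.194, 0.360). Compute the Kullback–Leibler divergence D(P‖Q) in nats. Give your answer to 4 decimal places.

0.9060 nats

D(P‖Q) = Σ p·ln(p/q).
  0.286·ln(0.286/0.214) = 0.08294
  0.056·ln(0.056/0.208) = -0.07348
  0.329·ln(0.329/0.024) = 0.86132
  0.292·ln(0.292/0.194) = 0.11940
  0.037·ln(0.037/0.360) = -0.08418
D(P‖Q) = 0.9060 nats.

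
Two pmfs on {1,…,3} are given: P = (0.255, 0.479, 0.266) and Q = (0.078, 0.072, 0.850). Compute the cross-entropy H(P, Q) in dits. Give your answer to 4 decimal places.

0.8486 dits

H(P,Q) = −Σ p·log₁₀ q.
  −0.255·log₁₀(0.078) = 0.28252
  −0.479·log₁₀(0.072) = 0.54734
  −0.266·log₁₀(0.850) = 0.01877
H(P,Q) = 0.8486 dits.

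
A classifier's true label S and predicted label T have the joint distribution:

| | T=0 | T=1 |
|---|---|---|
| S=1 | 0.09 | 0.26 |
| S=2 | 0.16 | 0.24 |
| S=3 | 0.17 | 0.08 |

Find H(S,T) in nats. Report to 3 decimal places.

1.706 nats

H(S,T) = −Σ p(x,y)·ln p(x,y) over all 6 cells.
  cell (1,0): −0.09·ln0.09 = 0.2167
  cell (1,1): −0.26·ln0.26 = 0.3502
  cell (2,0): −0.16·ln0.16 = 0.2932
  cell (2,1): −0.24·ln0.24 = 0.3425
  cell (3,0): −0.17·ln0.17 = 0.3012
  cell (3,1): −0.08·ln0.08 = 0.2021
Sum = 1.706 nats.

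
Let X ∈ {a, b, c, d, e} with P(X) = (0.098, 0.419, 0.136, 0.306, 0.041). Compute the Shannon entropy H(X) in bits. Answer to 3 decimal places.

1.957 bits

H(X) = −Σ p·log₂ p.
  −(0.098)·log₂(0.098) = 0.3284
  −(0.419)·log₂(0.419) = 0.5258
  −(0.136)·log₂(0.136) = 0.3915
  −(0.306)·log₂(0.306) = 0.5228
  −(0.041)·log₂(0.041) = 0.1889
Sum: 0.3284 + 0.5258 + 0.3915 + 0.5228 + 0.1889 = 1.957 bits.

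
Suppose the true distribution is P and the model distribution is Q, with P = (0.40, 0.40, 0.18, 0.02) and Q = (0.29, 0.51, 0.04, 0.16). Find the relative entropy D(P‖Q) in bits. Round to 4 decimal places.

0.3760 bits

D(P‖Q) = Σ p·log₂(p/q).
  0.40·log₂(0.40/0.29) = 0.18558
  0.40·log₂(0.40/0.51) = -0.14020
  0.18·log₂(0.18/0.04) = 0.39059
  0.02·log₂(0.02/0.16) = -0.06000
D(P‖Q) = 0.3760 bits.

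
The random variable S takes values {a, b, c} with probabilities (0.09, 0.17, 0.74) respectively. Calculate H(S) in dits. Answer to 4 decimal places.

H(S) = −Σ p·log₁₀ p.
  −(0.09)·log₁₀(0.09) = 0.09412
  −(0.17)·log₁₀(0.17) = 0.13082
  −(0.74)·log₁₀(0.74) = 0.09677
Sum: 0.09412 + 0.13082 + 0.09677 = 0.3217 dits.

0.3217 dits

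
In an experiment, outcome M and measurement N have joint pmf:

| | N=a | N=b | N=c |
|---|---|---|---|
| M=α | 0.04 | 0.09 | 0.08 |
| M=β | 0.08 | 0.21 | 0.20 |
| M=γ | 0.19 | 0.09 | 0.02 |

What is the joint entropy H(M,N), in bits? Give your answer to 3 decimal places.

2.899 bits

H(M,N) = −Σ p(x,y)·log₂ p(x,y) over all 9 cells.
  cell (α,a): −0.04·log₂0.04 = 0.1858
  cell (α,b): −0.09·log₂0.09 = 0.3127
  cell (α,c): −0.08·log₂0.08 = 0.2915
  cell (β,a): −0.08·log₂0.08 = 0.2915
  cell (β,b): −0.21·log₂0.21 = 0.4728
  cell (β,c): −0.20·log₂0.20 = 0.4644
  cell (γ,a): −0.19·log₂0.19 = 0.4552
  cell (γ,b): −0.09·log₂0.09 = 0.3127
  cell (γ,c): −0.02·log₂0.02 = 0.1129
Sum = 2.899 bits.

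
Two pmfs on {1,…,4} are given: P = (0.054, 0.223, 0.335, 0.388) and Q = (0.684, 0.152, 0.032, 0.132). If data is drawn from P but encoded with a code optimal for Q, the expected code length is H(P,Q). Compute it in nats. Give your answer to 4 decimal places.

H(P,Q) = −Σ p·ln q.
  −0.054·ln(0.684) = 0.02051
  −0.223·ln(0.152) = 0.42010
  −0.335·ln(0.032) = 1.15308
  −0.388·ln(0.132) = 0.78568
H(P,Q) = 2.3794 nats.

2.3794 nats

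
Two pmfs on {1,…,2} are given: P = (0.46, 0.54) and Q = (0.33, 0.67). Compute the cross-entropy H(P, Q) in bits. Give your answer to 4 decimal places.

H(P,Q) = −Σ p·log₂ q.
  −0.46·log₂(0.33) = 0.73575
  −0.54·log₂(0.67) = 0.31199
H(P,Q) = 1.0477 bits.

1.0477 bits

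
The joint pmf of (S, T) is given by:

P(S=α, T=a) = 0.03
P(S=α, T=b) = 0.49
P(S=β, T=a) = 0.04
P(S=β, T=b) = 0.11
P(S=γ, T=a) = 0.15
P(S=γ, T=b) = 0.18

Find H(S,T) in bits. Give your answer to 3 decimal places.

2.048 bits

H(S,T) = −Σ p(x,y)·log₂ p(x,y) over all 6 cells.
  cell (α,a): −0.03·log₂0.03 = 0.1518
  cell (α,b): −0.49·log₂0.49 = 0.5043
  cell (β,a): −0.04·log₂0.04 = 0.1858
  cell (β,b): −0.11·log₂0.11 = 0.3503
  cell (γ,a): −0.15·log₂0.15 = 0.4105
  cell (γ,b): −0.18·log₂0.18 = 0.4453
Sum = 2.048 bits.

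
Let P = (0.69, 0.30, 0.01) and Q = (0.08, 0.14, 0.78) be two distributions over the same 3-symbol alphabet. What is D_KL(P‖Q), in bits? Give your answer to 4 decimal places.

D(P‖Q) = Σ p·log₂(p/q).
  0.69·log₂(0.69/0.08) = 2.14488
  0.30·log₂(0.30/0.14) = 0.32986
  0.01·log₂(0.01/0.78) = -0.06285
D(P‖Q) = 2.4119 bits.

2.4119 bits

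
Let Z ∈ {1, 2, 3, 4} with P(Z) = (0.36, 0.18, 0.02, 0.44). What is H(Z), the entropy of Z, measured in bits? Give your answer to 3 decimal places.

1.610 bits

H(Z) = −Σ p·log₂ p.
  −(0.36)·log₂(0.36) = 0.5306
  −(0.18)·log₂(0.18) = 0.4453
  −(0.02)·log₂(0.02) = 0.1129
  −(0.44)·log₂(0.44) = 0.5211
Sum: 0.5306 + 0.4453 + 0.1129 + 0.5211 = 1.610 bits.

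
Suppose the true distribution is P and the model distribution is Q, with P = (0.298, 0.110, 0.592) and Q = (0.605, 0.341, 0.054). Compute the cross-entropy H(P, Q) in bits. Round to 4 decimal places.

H(P,Q) = −Σ p·log₂ q.
  −0.298·log₂(0.605) = 0.21605
  −0.110·log₂(0.341) = 0.17074
  −0.592·log₂(0.054) = 2.49285
H(P,Q) = 2.8796 bits.

2.8796 bits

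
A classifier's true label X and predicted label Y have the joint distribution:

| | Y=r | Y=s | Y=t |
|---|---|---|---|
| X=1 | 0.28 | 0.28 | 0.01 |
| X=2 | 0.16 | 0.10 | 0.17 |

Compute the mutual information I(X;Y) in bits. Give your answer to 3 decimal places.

Marginals: p(X) = (0.5700, 0.4300), p(Y) = (0.4400, 0.3800, 0.1800).
I(X;Y) = H(X) + H(Y) − H(X,Y).
H(X) = 0.9858, H(Y) = 1.4969, H(X,Y) = 2.2847.
I(X;Y) = 0.9858 + 1.4969 − 2.2847 = 0.198 bits.

0.198 bits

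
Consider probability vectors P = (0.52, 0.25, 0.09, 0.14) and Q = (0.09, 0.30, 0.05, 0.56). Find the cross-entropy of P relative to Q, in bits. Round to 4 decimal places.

H(P,Q) = −Σ p·log₂ q.
  −0.52·log₂(0.09) = 1.80644
  −0.25·log₂(0.30) = 0.43424
  −0.09·log₂(0.05) = 0.38897
  −0.14·log₂(0.56) = 0.11711
H(P,Q) = 2.7468 bits.

2.7468 bits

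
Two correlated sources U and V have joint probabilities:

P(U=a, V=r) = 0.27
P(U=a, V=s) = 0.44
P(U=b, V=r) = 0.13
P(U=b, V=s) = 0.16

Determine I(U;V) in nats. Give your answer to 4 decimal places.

0.0020 nats

Marginals: p(U) = (0.7100, 0.2900), p(V) = (0.4000, 0.6000).
I(U;V) = Σ p(x,y)·ln[p(x,y)/(p(x)p(y))].
  (a,r): 0.27·ln(0.9507) = -0.01365
  (a,s): 0.44·ln(1.0329) = 0.01423
  (b,r): 0.13·ln(1.1207) = 0.01481
  (b,s): 0.16·ln(0.9195) = -0.01342
Sum = 0.0020 nats.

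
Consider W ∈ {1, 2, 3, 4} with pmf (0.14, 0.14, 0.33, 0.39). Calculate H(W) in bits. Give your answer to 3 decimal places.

H(W) = −Σ p·log₂ p.
  −(0.14)·log₂(0.14) = 0.3971
  −(0.14)·log₂(0.14) = 0.3971
  −(0.33)·log₂(0.33) = 0.5278
  −(0.39)·log₂(0.39) = 0.5298
Sum: 0.3971 + 0.3971 + 0.5278 + 0.5298 = 1.852 bits.

1.852 bits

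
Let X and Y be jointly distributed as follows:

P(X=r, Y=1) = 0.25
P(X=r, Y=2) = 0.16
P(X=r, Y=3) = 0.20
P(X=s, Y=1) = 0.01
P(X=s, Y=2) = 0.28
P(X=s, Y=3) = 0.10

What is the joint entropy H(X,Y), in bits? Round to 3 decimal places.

H(X,Y) = −Σ p(x,y)·log₂ p(x,y) over all 6 cells.
  cell (r,1): −0.25·log₂0.25 = 0.5000
  cell (r,2): −0.16·log₂0.16 = 0.4230
  cell (r,3): −0.20·log₂0.20 = 0.4644
  cell (s,1): −0.01·log₂0.01 = 0.0664
  cell (s,2): −0.28·log₂0.28 = 0.5142
  cell (s,3): −0.10·log₂0.10 = 0.3322
Sum = 2.300 bits.

2.300 bits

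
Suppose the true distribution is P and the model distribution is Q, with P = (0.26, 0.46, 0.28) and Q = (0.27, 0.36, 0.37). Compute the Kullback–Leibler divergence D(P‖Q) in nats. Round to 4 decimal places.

D(P‖Q) = Σ p·ln(p/q).
  0.26·ln(0.26/0.27) = -0.00981
  0.46·ln(0.46/0.36) = 0.11276
  0.28·ln(0.28/0.37) = -0.07804
D(P‖Q) = 0.0249 nats.

0.0249 nats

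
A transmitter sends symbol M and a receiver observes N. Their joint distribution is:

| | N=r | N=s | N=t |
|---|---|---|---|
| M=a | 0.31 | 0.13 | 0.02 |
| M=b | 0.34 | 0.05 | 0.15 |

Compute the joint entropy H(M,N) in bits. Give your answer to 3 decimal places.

2.175 bits

H(M,N) = −Σ p(x,y)·log₂ p(x,y) over all 6 cells.
  cell (a,r): −0.31·log₂0.31 = 0.5238
  cell (a,s): −0.13·log₂0.13 = 0.3826
  cell (a,t): −0.02·log₂0.02 = 0.1129
  cell (b,r): −0.34·log₂0.34 = 0.5292
  cell (b,s): −0.05·log₂0.05 = 0.2161
  cell (b,t): −0.15·log₂0.15 = 0.4105
Sum = 2.175 bits.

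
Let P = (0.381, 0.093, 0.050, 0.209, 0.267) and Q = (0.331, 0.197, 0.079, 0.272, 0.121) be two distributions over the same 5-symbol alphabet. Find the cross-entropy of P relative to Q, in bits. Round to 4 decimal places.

2.2149 bits

H(P,Q) = −Σ p·log₂ q.
  −0.381·log₂(0.331) = 0.60773
  −0.093·log₂(0.197) = 0.21797
  −0.050·log₂(0.079) = 0.18310
  −0.209·log₂(0.272) = 0.39257
  −0.267·log₂(0.121) = 0.81353
H(P,Q) = 2.2149 bits.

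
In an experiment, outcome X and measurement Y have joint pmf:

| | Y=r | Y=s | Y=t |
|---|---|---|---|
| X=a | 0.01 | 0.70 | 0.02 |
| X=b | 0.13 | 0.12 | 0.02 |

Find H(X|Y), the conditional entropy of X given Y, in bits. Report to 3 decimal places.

Chain rule: H(X|Y) = H(X,Y) − H(Y).
Marginals: p(X) = (0.7300, 0.2700), p(Y) = (0.1400, 0.8200, 0.0400).
H(X,Y) = 1.4021 bits; H(Y) = 0.8176 bits.
H(X|Y) = 1.4021 − 0.8176 = 0.584 bits.

0.584 bits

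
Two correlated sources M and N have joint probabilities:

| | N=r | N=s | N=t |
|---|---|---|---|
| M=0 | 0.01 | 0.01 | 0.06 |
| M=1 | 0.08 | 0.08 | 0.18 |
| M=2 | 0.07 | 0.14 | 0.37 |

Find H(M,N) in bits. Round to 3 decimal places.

H(M,N) = −Σ p(x,y)·log₂ p(x,y) over all 9 cells.
  cell (0,r): −0.01·log₂0.01 = 0.0664
  cell (0,s): −0.01·log₂0.01 = 0.0664
  cell (0,t): −0.06·log₂0.06 = 0.2435
  cell (1,r): −0.08·log₂0.08 = 0.2915
  cell (1,s): −0.08·log₂0.08 = 0.2915
  cell (1,t): −0.18·log₂0.18 = 0.4453
  cell (2,r): −0.07·log₂0.07 = 0.2686
  cell (2,s): −0.14·log₂0.14 = 0.3971
  cell (2,t): −0.37·log₂0.37 = 0.5307
Sum = 2.601 bits.

2.601 bits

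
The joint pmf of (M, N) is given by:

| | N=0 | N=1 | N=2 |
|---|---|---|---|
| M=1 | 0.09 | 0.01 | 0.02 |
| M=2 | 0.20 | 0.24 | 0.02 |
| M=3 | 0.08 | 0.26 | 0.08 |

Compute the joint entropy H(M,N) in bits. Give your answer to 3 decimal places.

2.652 bits

H(M,N) = −Σ p(x,y)·log₂ p(x,y) over all 9 cells.
  cell (1,0): −0.09·log₂0.09 = 0.3127
  cell (1,1): −0.01·log₂0.01 = 0.0664
  cell (1,2): −0.02·log₂0.02 = 0.1129
  cell (2,0): −0.20·log₂0.20 = 0.4644
  cell (2,1): −0.24·log₂0.24 = 0.4941
  cell (2,2): −0.02·log₂0.02 = 0.1129
  cell (3,0): −0.08·log₂0.08 = 0.2915
  cell (3,1): −0.26·log₂0.26 = 0.5053
  cell (3,2): −0.08·log₂0.08 = 0.2915
Sum = 2.652 bits.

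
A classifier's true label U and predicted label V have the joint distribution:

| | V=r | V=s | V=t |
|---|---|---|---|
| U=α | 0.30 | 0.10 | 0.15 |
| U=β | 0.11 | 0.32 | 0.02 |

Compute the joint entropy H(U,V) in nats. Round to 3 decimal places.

1.562 nats

H(U,V) = −Σ p(x,y)·ln p(x,y) over all 6 cells.
  cell (α,r): −0.30·ln0.30 = 0.3612
  cell (α,s): −0.10·ln0.10 = 0.2303
  cell (α,t): −0.15·ln0.15 = 0.2846
  cell (β,r): −0.11·ln0.11 = 0.2428
  cell (β,s): −0.32·ln0.32 = 0.3646
  cell (β,t): −0.02·ln0.02 = 0.0782
Sum = 1.562 nats.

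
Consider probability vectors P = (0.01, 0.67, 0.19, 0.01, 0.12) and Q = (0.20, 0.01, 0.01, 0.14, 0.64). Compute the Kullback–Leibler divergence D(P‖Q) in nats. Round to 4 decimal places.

3.1194 nats

D(P‖Q) = Σ p·ln(p/q).
  0.01·ln(0.01/0.20) = -0.02996
  0.67·ln(0.67/0.01) = 2.81714
  0.19·ln(0.19/0.01) = 0.55944
  0.01·ln(0.01/0.14) = -0.02639
  0.12·ln(0.12/0.64) = -0.20088
D(P‖Q) = 3.1194 nats.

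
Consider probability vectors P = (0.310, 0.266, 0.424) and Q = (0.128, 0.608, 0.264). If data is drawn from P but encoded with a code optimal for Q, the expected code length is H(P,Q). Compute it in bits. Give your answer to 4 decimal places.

1.9250 bits

H(P,Q) = −Σ p·log₂ q.
  −0.310·log₂(0.128) = 0.91939
  −0.266·log₂(0.608) = 0.19095
  −0.424·log₂(0.264) = 0.81467
H(P,Q) = 1.9250 bits.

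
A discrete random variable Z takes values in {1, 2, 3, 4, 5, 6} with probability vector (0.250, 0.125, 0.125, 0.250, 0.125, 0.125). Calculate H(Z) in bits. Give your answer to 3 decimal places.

H(Z) = −Σ p·log₂ p.
  −(0.250)·log₂(0.250) = 0.5000
  −(0.125)·log₂(0.125) = 0.3750
  −(0.125)·log₂(0.125) = 0.3750
  −(0.250)·log₂(0.250) = 0.5000
  −(0.125)·log₂(0.125) = 0.3750
  −(0.125)·log₂(0.125) = 0.3750
Sum: 0.5000 + 0.3750 + 0.3750 + 0.5000 + 0.3750 + 0.3750 = 2.500 bits.

2.500 bits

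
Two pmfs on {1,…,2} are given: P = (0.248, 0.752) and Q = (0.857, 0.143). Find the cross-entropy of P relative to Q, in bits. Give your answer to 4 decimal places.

H(P,Q) = −Σ p·log₂ q.
  −0.248·log₂(0.857) = 0.05521
  −0.752·log₂(0.143) = 2.11005
H(P,Q) = 2.1653 bits.

2.1653 bits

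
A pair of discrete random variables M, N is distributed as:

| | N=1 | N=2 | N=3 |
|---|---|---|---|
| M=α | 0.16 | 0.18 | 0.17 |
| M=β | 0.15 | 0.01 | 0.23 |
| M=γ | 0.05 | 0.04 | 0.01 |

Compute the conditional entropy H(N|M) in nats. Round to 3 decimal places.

Marginals: p(M) = (0.5100, 0.3900, 0.1000), p(N) = (0.3600, 0.2300, 0.4100).
H(N|M) = Σ p(M) · H(N|M=·).
  M=α: p=0.5100, H(N|M=α) = 1.0975
  M=β: p=0.3900, H(N|M=β) = 0.7729
  M=γ: p=0.1000, H(N|M=γ) = 0.9433
Weighted sum = 0.955 nats.

0.955 nats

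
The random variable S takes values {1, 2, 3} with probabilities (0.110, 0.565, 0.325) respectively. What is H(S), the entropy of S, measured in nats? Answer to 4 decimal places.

0.9307 nats

H(S) = −Σ p·ln p.
  −(0.110)·ln(0.110) = 0.24280
  −(0.565)·ln(0.565) = 0.32258
  −(0.325)·ln(0.325) = 0.36528
Sum: 0.24280 + 0.32258 + 0.36528 = 0.9307 nats.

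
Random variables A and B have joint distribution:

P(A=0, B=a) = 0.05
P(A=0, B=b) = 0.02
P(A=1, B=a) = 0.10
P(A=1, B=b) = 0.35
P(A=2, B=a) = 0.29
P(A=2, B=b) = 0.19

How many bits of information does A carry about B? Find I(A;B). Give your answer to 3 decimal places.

0.120 bits

Marginals: p(A) = (0.0700, 0.4500, 0.4800), p(B) = (0.4400, 0.5600).
I(A;B) = H(A) + H(B) − H(A,B).
H(A) = 1.2952, H(B) = 0.9896, H(A,B) = 2.1644.
I(A;B) = 1.2952 + 0.9896 − 2.1644 = 0.120 bits.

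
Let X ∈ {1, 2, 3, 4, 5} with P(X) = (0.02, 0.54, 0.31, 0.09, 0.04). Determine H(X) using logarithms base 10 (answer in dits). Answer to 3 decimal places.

H(X) = −Σ p·log₁₀ p.
  −(0.02)·log₁₀(0.02) = 0.0340
  −(0.54)·log₁₀(0.54) = 0.1445
  −(0.31)·log₁₀(0.31) = 0.1577
  −(0.09)·log₁₀(0.09) = 0.0941
  −(0.04)·log₁₀(0.04) = 0.0559
Sum: 0.0340 + 0.1445 + 0.1577 + 0.0941 + 0.0559 = 0.486 dits.

0.486 dits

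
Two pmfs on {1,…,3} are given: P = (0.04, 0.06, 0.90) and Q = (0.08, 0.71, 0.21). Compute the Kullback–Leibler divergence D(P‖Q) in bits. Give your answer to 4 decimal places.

D(P‖Q) = Σ p·log₂(p/q).
  0.04·log₂(0.04/0.08) = -0.04000
  0.06·log₂(0.06/0.71) = -0.21389
  0.90·log₂(0.90/0.21) = 1.88958
D(P‖Q) = 1.6357 bits.

1.6357 bits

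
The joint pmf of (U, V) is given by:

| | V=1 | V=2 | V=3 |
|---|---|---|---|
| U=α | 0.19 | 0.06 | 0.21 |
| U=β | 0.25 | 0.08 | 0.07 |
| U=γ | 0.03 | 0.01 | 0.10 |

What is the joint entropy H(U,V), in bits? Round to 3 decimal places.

H(U,V) = −Σ p(x,y)·log₂ p(x,y) over all 9 cells.
  cell (α,1): −0.19·log₂0.19 = 0.4552
  cell (α,2): −0.06·log₂0.06 = 0.2435
  cell (α,3): −0.21·log₂0.21 = 0.4728
  cell (β,1): −0.25·log₂0.25 = 0.5000
  cell (β,2): −0.08·log₂0.08 = 0.2915
  cell (β,3): −0.07·log₂0.07 = 0.2686
  cell (γ,1): −0.03·log₂0.03 = 0.1518
  cell (γ,2): −0.01·log₂0.01 = 0.0664
  cell (γ,3): −0.10·log₂0.10 = 0.3322
Sum = 2.782 bits.

2.782 bits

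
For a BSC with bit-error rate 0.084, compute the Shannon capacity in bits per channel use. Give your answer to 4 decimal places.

Binary symmetric channel: C = 1 − h₂(ε) where h₂ is the binary entropy function.
h₂(0.084) = −0.084·log₂0.084 − 0.916·log₂0.916 = 0.4161.
C = 1 − 0.4161 = 0.5839 bits per channel use.

0.5839 bits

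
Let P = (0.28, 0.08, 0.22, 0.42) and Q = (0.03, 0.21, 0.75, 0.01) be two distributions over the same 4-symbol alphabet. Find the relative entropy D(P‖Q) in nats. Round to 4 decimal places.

1.8482 nats

D(P‖Q) = Σ p·ln(p/q).
  0.28·ln(0.28/0.03) = 0.62541
  0.08·ln(0.08/0.21) = -0.07721
  0.22·ln(0.22/0.75) = -0.26982
  0.42·ln(0.42/0.01) = 1.56982
D(P‖Q) = 1.8482 nats.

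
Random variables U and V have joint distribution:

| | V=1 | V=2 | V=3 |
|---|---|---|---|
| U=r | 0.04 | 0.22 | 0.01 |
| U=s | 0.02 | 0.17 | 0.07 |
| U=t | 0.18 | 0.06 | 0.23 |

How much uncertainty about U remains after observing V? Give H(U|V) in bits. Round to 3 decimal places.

Chain rule: H(U|V) = H(U,V) − H(V).
Marginals: p(U) = (0.2700, 0.2600, 0.4700), p(V) = (0.2400, 0.4500, 0.3100).
H(U,V) = 2.7253 bits; H(V) = 1.5363 bits.
H(U|V) = 2.7253 − 1.5363 = 1.189 bits.

1.189 bits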